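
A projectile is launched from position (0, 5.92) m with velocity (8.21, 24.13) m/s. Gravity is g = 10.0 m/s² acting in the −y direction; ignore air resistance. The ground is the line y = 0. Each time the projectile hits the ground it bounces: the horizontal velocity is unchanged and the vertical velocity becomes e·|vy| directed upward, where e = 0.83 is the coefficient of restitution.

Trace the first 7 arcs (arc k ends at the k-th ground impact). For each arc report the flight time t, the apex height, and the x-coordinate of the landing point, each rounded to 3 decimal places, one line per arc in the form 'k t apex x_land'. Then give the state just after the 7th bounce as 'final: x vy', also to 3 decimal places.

1 5.060 35.033 41.543
2 4.394 24.134 77.617
3 3.647 16.626 107.559
4 3.027 11.454 132.411
5 2.512 7.890 153.038
6 2.085 5.436 170.159
7 1.731 3.745 184.369
final: 184.369 7.183

Arc 1: start y=5.920, vy=24.130 → t=5.060, apex=35.033, x_land=41.543, impact vy=-26.470
  bounce: vy ← 0.83·26.470 = 21.970
Arc 2: start y=0.000, vy=21.970 → t=4.394, apex=24.134, x_land=77.617, impact vy=-21.970
  bounce: vy ← 0.83·21.970 = 18.235
Arc 3: start y=0.000, vy=18.235 → t=3.647, apex=16.626, x_land=107.559, impact vy=-18.235
  bounce: vy ← 0.83·18.235 = 15.135
Arc 4: start y=0.000, vy=15.135 → t=3.027, apex=11.454, x_land=132.411, impact vy=-15.135
  bounce: vy ← 0.83·15.135 = 12.562
Arc 5: start y=0.000, vy=12.562 → t=2.512, apex=7.890, x_land=153.038, impact vy=-12.562
  bounce: vy ← 0.83·12.562 = 10.427
Arc 6: start y=0.000, vy=10.427 → t=2.085, apex=5.436, x_land=170.159, impact vy=-10.427
  bounce: vy ← 0.83·10.427 = 8.654
Arc 7: start y=0.000, vy=8.654 → t=1.731, apex=3.745, x_land=184.369, impact vy=-8.654
  bounce: vy ← 0.83·8.654 = 7.183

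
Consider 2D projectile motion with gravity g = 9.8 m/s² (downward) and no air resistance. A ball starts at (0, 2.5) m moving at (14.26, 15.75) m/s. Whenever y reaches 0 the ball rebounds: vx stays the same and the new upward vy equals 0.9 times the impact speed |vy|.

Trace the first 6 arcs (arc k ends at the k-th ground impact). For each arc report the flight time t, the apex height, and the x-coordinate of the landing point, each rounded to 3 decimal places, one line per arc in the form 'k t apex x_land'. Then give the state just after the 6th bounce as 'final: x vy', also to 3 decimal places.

Arc 1: start y=2.500, vy=15.750 → t=3.366, apex=15.156, x_land=47.997, impact vy=-17.236
  bounce: vy ← 0.9·17.236 = 15.512
Arc 2: start y=0.000, vy=15.512 → t=3.166, apex=12.277, x_land=93.140, impact vy=-15.512
  bounce: vy ← 0.9·15.512 = 13.961
Arc 3: start y=0.000, vy=13.961 → t=2.849, apex=9.944, x_land=133.769, impact vy=-13.961
  bounce: vy ← 0.9·13.961 = 12.565
Arc 4: start y=0.000, vy=12.565 → t=2.564, apex=8.055, x_land=170.335, impact vy=-12.565
  bounce: vy ← 0.9·12.565 = 11.308
Arc 5: start y=0.000, vy=11.308 → t=2.308, apex=6.524, x_land=203.244, impact vy=-11.308
  bounce: vy ← 0.9·11.308 = 10.177
Arc 6: start y=0.000, vy=10.177 → t=2.077, apex=5.285, x_land=232.862, impact vy=-10.177
  bounce: vy ← 0.9·10.177 = 9.160

1 3.366 15.156 47.997
2 3.166 12.277 93.140
3 2.849 9.944 133.769
4 2.564 8.055 170.335
5 2.308 6.524 203.244
6 2.077 5.285 232.862
final: 232.862 9.160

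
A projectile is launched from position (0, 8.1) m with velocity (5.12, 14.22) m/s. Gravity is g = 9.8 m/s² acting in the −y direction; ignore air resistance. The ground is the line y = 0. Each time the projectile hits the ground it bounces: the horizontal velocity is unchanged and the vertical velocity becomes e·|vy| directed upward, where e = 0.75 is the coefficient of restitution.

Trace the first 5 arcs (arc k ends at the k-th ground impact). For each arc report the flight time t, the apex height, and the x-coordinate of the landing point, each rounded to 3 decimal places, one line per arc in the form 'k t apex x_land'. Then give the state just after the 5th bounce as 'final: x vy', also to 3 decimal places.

1 3.390 18.417 17.355
2 2.908 10.359 32.244
3 2.181 5.827 43.411
4 1.636 3.278 51.786
5 1.227 1.844 58.068
final: 58.068 4.509

Arc 1: start y=8.100, vy=14.220 → t=3.390, apex=18.417, x_land=17.355, impact vy=-18.999
  bounce: vy ← 0.75·18.999 = 14.249
Arc 2: start y=0.000, vy=14.249 → t=2.908, apex=10.359, x_land=32.244, impact vy=-14.249
  bounce: vy ← 0.75·14.249 = 10.687
Arc 3: start y=0.000, vy=10.687 → t=2.181, apex=5.827, x_land=43.411, impact vy=-10.687
  bounce: vy ← 0.75·10.687 = 8.015
Arc 4: start y=0.000, vy=8.015 → t=1.636, apex=3.278, x_land=51.786, impact vy=-8.015
  bounce: vy ← 0.75·8.015 = 6.011
Arc 5: start y=0.000, vy=6.011 → t=1.227, apex=1.844, x_land=58.068, impact vy=-6.011
  bounce: vy ← 0.75·6.011 = 4.509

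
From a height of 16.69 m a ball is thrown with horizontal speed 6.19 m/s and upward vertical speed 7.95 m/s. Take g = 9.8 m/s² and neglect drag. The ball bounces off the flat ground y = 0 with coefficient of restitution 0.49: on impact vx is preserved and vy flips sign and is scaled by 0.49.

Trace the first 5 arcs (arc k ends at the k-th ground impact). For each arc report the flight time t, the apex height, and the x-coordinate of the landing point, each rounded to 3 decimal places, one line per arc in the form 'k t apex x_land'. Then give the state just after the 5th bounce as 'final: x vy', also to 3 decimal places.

1 2.827 19.915 17.500
2 1.976 4.781 29.730
3 0.968 1.148 35.722
4 0.474 0.276 38.659
5 0.232 0.066 40.097
final: 40.097 0.558

Arc 1: start y=16.690, vy=7.950 → t=2.827, apex=19.915, x_land=17.500, impact vy=-19.757
  bounce: vy ← 0.49·19.757 = 9.681
Arc 2: start y=0.000, vy=9.681 → t=1.976, apex=4.781, x_land=29.730, impact vy=-9.681
  bounce: vy ← 0.49·9.681 = 4.744
Arc 3: start y=0.000, vy=4.744 → t=0.968, apex=1.148, x_land=35.722, impact vy=-4.744
  bounce: vy ← 0.49·4.744 = 2.324
Arc 4: start y=0.000, vy=2.324 → t=0.474, apex=0.276, x_land=38.659, impact vy=-2.324
  bounce: vy ← 0.49·2.324 = 1.139
Arc 5: start y=0.000, vy=1.139 → t=0.232, apex=0.066, x_land=40.097, impact vy=-1.139
  bounce: vy ← 0.49·1.139 = 0.558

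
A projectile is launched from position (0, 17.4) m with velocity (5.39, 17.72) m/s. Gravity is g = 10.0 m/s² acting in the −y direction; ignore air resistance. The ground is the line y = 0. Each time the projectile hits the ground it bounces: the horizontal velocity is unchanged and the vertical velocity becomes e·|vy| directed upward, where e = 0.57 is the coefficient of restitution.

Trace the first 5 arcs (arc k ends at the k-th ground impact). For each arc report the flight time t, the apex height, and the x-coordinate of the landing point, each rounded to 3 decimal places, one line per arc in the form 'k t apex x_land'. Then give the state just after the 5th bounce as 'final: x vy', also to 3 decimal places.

1 4.345 33.100 23.419
2 2.933 10.754 39.229
3 1.672 3.494 48.240
4 0.953 1.135 53.377
5 0.543 0.369 56.305
final: 56.305 1.548

Arc 1: start y=17.400, vy=17.720 → t=4.345, apex=33.100, x_land=23.419, impact vy=-25.729
  bounce: vy ← 0.57·25.729 = 14.666
Arc 2: start y=0.000, vy=14.666 → t=2.933, apex=10.754, x_land=39.229, impact vy=-14.666
  bounce: vy ← 0.57·14.666 = 8.359
Arc 3: start y=0.000, vy=8.359 → t=1.672, apex=3.494, x_land=48.240, impact vy=-8.359
  bounce: vy ← 0.57·8.359 = 4.765
Arc 4: start y=0.000, vy=4.765 → t=0.953, apex=1.135, x_land=53.377, impact vy=-4.765
  bounce: vy ← 0.57·4.765 = 2.716
Arc 5: start y=0.000, vy=2.716 → t=0.543, apex=0.369, x_land=56.305, impact vy=-2.716
  bounce: vy ← 0.57·2.716 = 1.548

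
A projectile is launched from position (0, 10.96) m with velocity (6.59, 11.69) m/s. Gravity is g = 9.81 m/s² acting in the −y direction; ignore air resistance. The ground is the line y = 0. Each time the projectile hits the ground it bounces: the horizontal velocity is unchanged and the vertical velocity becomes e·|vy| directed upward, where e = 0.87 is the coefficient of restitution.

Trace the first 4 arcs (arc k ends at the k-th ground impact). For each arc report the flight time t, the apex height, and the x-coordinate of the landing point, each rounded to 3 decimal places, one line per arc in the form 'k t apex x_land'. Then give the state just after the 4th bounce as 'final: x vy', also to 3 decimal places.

Arc 1: start y=10.960, vy=11.690 → t=3.103, apex=17.925, x_land=20.451, impact vy=-18.753
  bounce: vy ← 0.87·18.753 = 16.315
Arc 2: start y=0.000, vy=16.315 → t=3.326, apex=13.568, x_land=42.371, impact vy=-16.315
  bounce: vy ← 0.87·16.315 = 14.194
Arc 3: start y=0.000, vy=14.194 → t=2.894, apex=10.269, x_land=61.442, impact vy=-14.194
  bounce: vy ← 0.87·14.194 = 12.349
Arc 4: start y=0.000, vy=12.349 → t=2.518, apex=7.773, x_land=78.033, impact vy=-12.349
  bounce: vy ← 0.87·12.349 = 10.744

1 3.103 17.925 20.451
2 3.326 13.568 42.371
3 2.894 10.269 61.442
4 2.518 7.773 78.033
final: 78.033 10.744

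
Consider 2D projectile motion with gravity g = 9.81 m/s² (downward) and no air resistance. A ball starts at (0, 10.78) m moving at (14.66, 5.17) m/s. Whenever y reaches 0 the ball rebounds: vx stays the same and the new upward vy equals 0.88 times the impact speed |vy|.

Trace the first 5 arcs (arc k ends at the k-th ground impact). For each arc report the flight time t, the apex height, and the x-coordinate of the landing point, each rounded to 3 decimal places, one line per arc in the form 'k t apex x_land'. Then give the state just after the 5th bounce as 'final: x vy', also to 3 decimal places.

1 2.100 12.142 30.792
2 2.769 9.403 71.387
3 2.437 7.282 107.111
4 2.144 5.639 138.548
5 1.887 4.367 166.213
final: 166.213 8.145

Arc 1: start y=10.780, vy=5.170 → t=2.100, apex=12.142, x_land=30.792, impact vy=-15.435
  bounce: vy ← 0.88·15.435 = 13.583
Arc 2: start y=0.000, vy=13.583 → t=2.769, apex=9.403, x_land=71.387, impact vy=-13.583
  bounce: vy ← 0.88·13.583 = 11.953
Arc 3: start y=0.000, vy=11.953 → t=2.437, apex=7.282, x_land=107.111, impact vy=-11.953
  bounce: vy ← 0.88·11.953 = 10.518
Arc 4: start y=0.000, vy=10.518 → t=2.144, apex=5.639, x_land=138.548, impact vy=-10.518
  bounce: vy ← 0.88·10.518 = 9.256
Arc 5: start y=0.000, vy=9.256 → t=1.887, apex=4.367, x_land=166.213, impact vy=-9.256
  bounce: vy ← 0.88·9.256 = 8.145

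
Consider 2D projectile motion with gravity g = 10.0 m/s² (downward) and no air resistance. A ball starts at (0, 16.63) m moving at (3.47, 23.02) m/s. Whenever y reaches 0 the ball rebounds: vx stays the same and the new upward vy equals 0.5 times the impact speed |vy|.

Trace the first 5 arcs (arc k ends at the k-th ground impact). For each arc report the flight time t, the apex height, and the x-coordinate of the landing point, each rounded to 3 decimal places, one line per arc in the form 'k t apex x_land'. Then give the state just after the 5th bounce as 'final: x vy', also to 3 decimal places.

1 5.239 43.126 18.179
2 2.937 10.782 28.370
3 1.468 2.695 33.465
4 0.734 0.674 36.013
5 0.367 0.168 37.287
final: 37.287 0.918

Arc 1: start y=16.630, vy=23.020 → t=5.239, apex=43.126, x_land=18.179, impact vy=-29.369
  bounce: vy ← 0.5·29.369 = 14.684
Arc 2: start y=0.000, vy=14.684 → t=2.937, apex=10.782, x_land=28.370, impact vy=-14.684
  bounce: vy ← 0.5·14.684 = 7.342
Arc 3: start y=0.000, vy=7.342 → t=1.468, apex=2.695, x_land=33.465, impact vy=-7.342
  bounce: vy ← 0.5·7.342 = 3.671
Arc 4: start y=0.000, vy=3.671 → t=0.734, apex=0.674, x_land=36.013, impact vy=-3.671
  bounce: vy ← 0.5·3.671 = 1.836
Arc 5: start y=0.000, vy=1.836 → t=0.367, apex=0.168, x_land=37.287, impact vy=-1.836
  bounce: vy ← 0.5·1.836 = 0.918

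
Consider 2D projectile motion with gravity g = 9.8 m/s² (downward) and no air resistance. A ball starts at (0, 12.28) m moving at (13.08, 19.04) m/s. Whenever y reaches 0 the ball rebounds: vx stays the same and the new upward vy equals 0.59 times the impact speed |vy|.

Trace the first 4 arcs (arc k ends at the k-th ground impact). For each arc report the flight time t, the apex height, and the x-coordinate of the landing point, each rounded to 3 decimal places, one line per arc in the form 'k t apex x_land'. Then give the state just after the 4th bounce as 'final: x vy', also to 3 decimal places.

1 4.449 30.776 58.193
2 2.957 10.713 96.874
3 1.745 3.729 119.696
4 1.029 1.298 133.161
final: 133.161 2.976

Arc 1: start y=12.280, vy=19.040 → t=4.449, apex=30.776, x_land=58.193, impact vy=-24.560
  bounce: vy ← 0.59·24.560 = 14.491
Arc 2: start y=0.000, vy=14.491 → t=2.957, apex=10.713, x_land=96.874, impact vy=-14.491
  bounce: vy ← 0.59·14.491 = 8.549
Arc 3: start y=0.000, vy=8.549 → t=1.745, apex=3.729, x_land=119.696, impact vy=-8.549
  bounce: vy ← 0.59·8.549 = 5.044
Arc 4: start y=0.000, vy=5.044 → t=1.029, apex=1.298, x_land=133.161, impact vy=-5.044
  bounce: vy ← 0.59·5.044 = 2.976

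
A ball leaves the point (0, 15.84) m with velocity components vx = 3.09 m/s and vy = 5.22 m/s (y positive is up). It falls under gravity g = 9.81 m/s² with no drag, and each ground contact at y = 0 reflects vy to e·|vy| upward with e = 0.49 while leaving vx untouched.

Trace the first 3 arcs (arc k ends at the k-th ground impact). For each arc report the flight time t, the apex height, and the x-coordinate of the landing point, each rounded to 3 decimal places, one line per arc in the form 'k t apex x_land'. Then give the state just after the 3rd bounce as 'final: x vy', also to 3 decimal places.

Arc 1: start y=15.840, vy=5.220 → t=2.406, apex=17.229, x_land=7.435, impact vy=-18.386
  bounce: vy ← 0.49·18.386 = 9.009
Arc 2: start y=0.000, vy=9.009 → t=1.837, apex=4.137, x_land=13.111, impact vy=-9.009
  bounce: vy ← 0.49·9.009 = 4.414
Arc 3: start y=0.000, vy=4.414 → t=0.900, apex=0.993, x_land=15.892, impact vy=-4.414
  bounce: vy ← 0.49·4.414 = 2.163

1 2.406 17.229 7.435
2 1.837 4.137 13.111
3 0.900 0.993 15.892
final: 15.892 2.163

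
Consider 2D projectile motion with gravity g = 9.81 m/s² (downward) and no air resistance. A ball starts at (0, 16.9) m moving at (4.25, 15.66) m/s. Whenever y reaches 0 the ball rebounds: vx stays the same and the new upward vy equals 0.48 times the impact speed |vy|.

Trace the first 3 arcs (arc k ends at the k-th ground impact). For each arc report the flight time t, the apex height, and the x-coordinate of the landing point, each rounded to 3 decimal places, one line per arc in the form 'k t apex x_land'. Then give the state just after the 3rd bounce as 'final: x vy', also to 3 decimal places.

1 4.045 29.399 17.189
2 2.350 6.774 27.178
3 1.128 1.561 31.973
final: 31.973 2.656

Arc 1: start y=16.900, vy=15.660 → t=4.045, apex=29.399, x_land=17.189, impact vy=-24.017
  bounce: vy ← 0.48·24.017 = 11.528
Arc 2: start y=0.000, vy=11.528 → t=2.350, apex=6.774, x_land=27.178, impact vy=-11.528
  bounce: vy ← 0.48·11.528 = 5.534
Arc 3: start y=0.000, vy=5.534 → t=1.128, apex=1.561, x_land=31.973, impact vy=-5.534
  bounce: vy ← 0.48·5.534 = 2.656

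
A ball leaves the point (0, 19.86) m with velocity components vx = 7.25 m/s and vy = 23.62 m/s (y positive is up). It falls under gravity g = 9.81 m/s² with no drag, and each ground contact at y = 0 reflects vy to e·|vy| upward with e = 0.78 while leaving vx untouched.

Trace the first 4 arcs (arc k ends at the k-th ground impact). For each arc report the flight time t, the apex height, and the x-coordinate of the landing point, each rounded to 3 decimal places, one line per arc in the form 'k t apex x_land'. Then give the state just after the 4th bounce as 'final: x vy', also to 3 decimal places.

1 5.546 48.295 40.206
2 4.895 29.383 75.695
3 3.818 17.877 103.376
4 2.978 10.876 124.968
final: 124.968 11.394

Arc 1: start y=19.860, vy=23.620 → t=5.546, apex=48.295, x_land=40.206, impact vy=-30.782
  bounce: vy ← 0.78·30.782 = 24.010
Arc 2: start y=0.000, vy=24.010 → t=4.895, apex=29.383, x_land=75.695, impact vy=-24.010
  bounce: vy ← 0.78·24.010 = 18.728
Arc 3: start y=0.000, vy=18.728 → t=3.818, apex=17.877, x_land=103.376, impact vy=-18.728
  bounce: vy ← 0.78·18.728 = 14.608
Arc 4: start y=0.000, vy=14.608 → t=2.978, apex=10.876, x_land=124.968, impact vy=-14.608
  bounce: vy ← 0.78·14.608 = 11.394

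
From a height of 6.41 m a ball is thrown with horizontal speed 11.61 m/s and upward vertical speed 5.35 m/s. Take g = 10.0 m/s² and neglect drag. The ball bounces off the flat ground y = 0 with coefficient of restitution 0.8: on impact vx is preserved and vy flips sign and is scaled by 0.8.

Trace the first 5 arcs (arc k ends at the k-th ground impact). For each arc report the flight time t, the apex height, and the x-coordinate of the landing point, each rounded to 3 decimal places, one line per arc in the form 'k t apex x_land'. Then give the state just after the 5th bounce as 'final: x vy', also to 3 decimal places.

Arc 1: start y=6.410, vy=5.350 → t=1.787, apex=7.841, x_land=20.750, impact vy=-12.523
  bounce: vy ← 0.8·12.523 = 10.018
Arc 2: start y=0.000, vy=10.018 → t=2.004, apex=5.018, x_land=44.013, impact vy=-10.018
  bounce: vy ← 0.8·10.018 = 8.015
Arc 3: start y=0.000, vy=8.015 → t=1.603, apex=3.212, x_land=62.623, impact vy=-8.015
  bounce: vy ← 0.8·8.015 = 6.412
Arc 4: start y=0.000, vy=6.412 → t=1.282, apex=2.056, x_land=77.511, impact vy=-6.412
  bounce: vy ← 0.8·6.412 = 5.129
Arc 5: start y=0.000, vy=5.129 → t=1.026, apex=1.316, x_land=89.421, impact vy=-5.129
  bounce: vy ← 0.8·5.129 = 4.103

1 1.787 7.841 20.750
2 2.004 5.018 44.013
3 1.603 3.212 62.623
4 1.282 2.056 77.511
5 1.026 1.316 89.421
final: 89.421 4.103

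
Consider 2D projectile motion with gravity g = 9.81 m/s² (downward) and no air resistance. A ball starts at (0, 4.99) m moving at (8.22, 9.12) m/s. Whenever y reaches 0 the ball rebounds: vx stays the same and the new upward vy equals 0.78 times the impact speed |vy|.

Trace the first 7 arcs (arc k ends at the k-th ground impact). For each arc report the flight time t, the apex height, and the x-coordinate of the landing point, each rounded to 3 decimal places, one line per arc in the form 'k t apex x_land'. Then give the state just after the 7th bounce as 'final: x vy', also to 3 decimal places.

1 2.301 9.229 18.917
2 2.140 5.615 36.507
3 1.669 3.416 50.227
4 1.302 2.078 60.929
5 1.015 1.265 69.276
6 0.792 0.769 75.787
7 0.618 0.468 80.865
final: 80.865 2.364

Arc 1: start y=4.990, vy=9.120 → t=2.301, apex=9.229, x_land=18.917, impact vy=-13.457
  bounce: vy ← 0.78·13.457 = 10.496
Arc 2: start y=0.000, vy=10.496 → t=2.140, apex=5.615, x_land=36.507, impact vy=-10.496
  bounce: vy ← 0.78·10.496 = 8.187
Arc 3: start y=0.000, vy=8.187 → t=1.669, apex=3.416, x_land=50.227, impact vy=-8.187
  bounce: vy ← 0.78·8.187 = 6.386
Arc 4: start y=0.000, vy=6.386 → t=1.302, apex=2.078, x_land=60.929, impact vy=-6.386
  bounce: vy ← 0.78·6.386 = 4.981
Arc 5: start y=0.000, vy=4.981 → t=1.015, apex=1.265, x_land=69.276, impact vy=-4.981
  bounce: vy ← 0.78·4.981 = 3.885
Arc 6: start y=0.000, vy=3.885 → t=0.792, apex=0.769, x_land=75.787, impact vy=-3.885
  bounce: vy ← 0.78·3.885 = 3.030
Arc 7: start y=0.000, vy=3.030 → t=0.618, apex=0.468, x_land=80.865, impact vy=-3.030
  bounce: vy ← 0.78·3.030 = 2.364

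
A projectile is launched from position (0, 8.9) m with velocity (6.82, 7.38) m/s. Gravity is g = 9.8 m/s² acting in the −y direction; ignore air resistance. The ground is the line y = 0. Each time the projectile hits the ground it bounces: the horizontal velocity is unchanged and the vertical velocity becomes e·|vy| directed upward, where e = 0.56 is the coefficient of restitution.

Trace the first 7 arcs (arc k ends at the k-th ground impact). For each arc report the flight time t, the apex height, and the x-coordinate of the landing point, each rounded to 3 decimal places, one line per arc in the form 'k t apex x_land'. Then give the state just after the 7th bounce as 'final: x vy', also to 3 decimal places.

Arc 1: start y=8.900, vy=7.380 → t=2.297, apex=11.679, x_land=15.665, impact vy=-15.130
  bounce: vy ← 0.56·15.130 = 8.473
Arc 2: start y=0.000, vy=8.473 → t=1.729, apex=3.662, x_land=27.457, impact vy=-8.473
  bounce: vy ← 0.56·8.473 = 4.745
Arc 3: start y=0.000, vy=4.745 → t=0.968, apex=1.149, x_land=34.061, impact vy=-4.745
  bounce: vy ← 0.56·4.745 = 2.657
Arc 4: start y=0.000, vy=2.657 → t=0.542, apex=0.360, x_land=37.759, impact vy=-2.657
  bounce: vy ← 0.56·2.657 = 1.488
Arc 5: start y=0.000, vy=1.488 → t=0.304, apex=0.113, x_land=39.830, impact vy=-1.488
  bounce: vy ← 0.56·1.488 = 0.833
Arc 6: start y=0.000, vy=0.833 → t=0.170, apex=0.035, x_land=40.990, impact vy=-0.833
  bounce: vy ← 0.56·0.833 = 0.467
Arc 7: start y=0.000, vy=0.467 → t=0.095, apex=0.011, x_land=41.639, impact vy=-0.467
  bounce: vy ← 0.56·0.467 = 0.261

1 2.297 11.679 15.665
2 1.729 3.662 27.457
3 0.968 1.149 34.061
4 0.542 0.360 37.759
5 0.304 0.113 39.830
6 0.170 0.035 40.990
7 0.095 0.011 41.639
final: 41.639 0.261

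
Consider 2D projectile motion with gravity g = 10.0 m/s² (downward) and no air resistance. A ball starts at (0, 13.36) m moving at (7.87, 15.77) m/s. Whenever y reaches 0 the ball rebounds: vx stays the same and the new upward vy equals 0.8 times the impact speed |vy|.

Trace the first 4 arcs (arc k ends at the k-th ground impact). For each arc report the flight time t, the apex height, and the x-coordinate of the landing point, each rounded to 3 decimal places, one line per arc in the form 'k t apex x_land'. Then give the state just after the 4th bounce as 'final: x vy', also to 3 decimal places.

1 3.848 25.795 30.286
2 3.634 16.509 58.887
3 2.907 10.565 81.767
4 2.326 6.762 100.072
final: 100.072 9.303

Arc 1: start y=13.360, vy=15.770 → t=3.848, apex=25.795, x_land=30.286, impact vy=-22.713
  bounce: vy ← 0.8·22.713 = 18.171
Arc 2: start y=0.000, vy=18.171 → t=3.634, apex=16.509, x_land=58.887, impact vy=-18.171
  bounce: vy ← 0.8·18.171 = 14.536
Arc 3: start y=0.000, vy=14.536 → t=2.907, apex=10.565, x_land=81.767, impact vy=-14.536
  bounce: vy ← 0.8·14.536 = 11.629
Arc 4: start y=0.000, vy=11.629 → t=2.326, apex=6.762, x_land=100.072, impact vy=-11.629
  bounce: vy ← 0.8·11.629 = 9.303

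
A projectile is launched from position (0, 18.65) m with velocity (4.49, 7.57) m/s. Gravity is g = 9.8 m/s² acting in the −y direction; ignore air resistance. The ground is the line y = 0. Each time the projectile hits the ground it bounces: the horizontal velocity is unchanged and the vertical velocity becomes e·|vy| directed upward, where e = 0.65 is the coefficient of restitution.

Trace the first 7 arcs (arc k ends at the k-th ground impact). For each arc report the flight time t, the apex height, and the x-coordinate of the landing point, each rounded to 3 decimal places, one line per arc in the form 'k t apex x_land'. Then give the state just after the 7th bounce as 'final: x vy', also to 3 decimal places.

Arc 1: start y=18.650, vy=7.570 → t=2.871, apex=21.574, x_land=12.890, impact vy=-20.563
  bounce: vy ← 0.65·20.563 = 13.366
Arc 2: start y=0.000, vy=13.366 → t=2.728, apex=9.115, x_land=25.137, impact vy=-13.366
  bounce: vy ← 0.65·13.366 = 8.688
Arc 3: start y=0.000, vy=8.688 → t=1.773, apex=3.851, x_land=33.098, impact vy=-8.688
  bounce: vy ← 0.65·8.688 = 5.647
Arc 4: start y=0.000, vy=5.647 → t=1.152, apex=1.627, x_land=38.273, impact vy=-5.647
  bounce: vy ← 0.65·5.647 = 3.671
Arc 5: start y=0.000, vy=3.671 → t=0.749, apex=0.687, x_land=41.636, impact vy=-3.671
  bounce: vy ← 0.65·3.671 = 2.386
Arc 6: start y=0.000, vy=2.386 → t=0.487, apex=0.290, x_land=43.823, impact vy=-2.386
  bounce: vy ← 0.65·2.386 = 1.551
Arc 7: start y=0.000, vy=1.551 → t=0.317, apex=0.123, x_land=45.244, impact vy=-1.551
  bounce: vy ← 0.65·1.551 = 1.008

1 2.871 21.574 12.890
2 2.728 9.115 25.137
3 1.773 3.851 33.098
4 1.152 1.627 38.273
5 0.749 0.687 41.636
6 0.487 0.290 43.823
7 0.317 0.123 45.244
final: 45.244 1.008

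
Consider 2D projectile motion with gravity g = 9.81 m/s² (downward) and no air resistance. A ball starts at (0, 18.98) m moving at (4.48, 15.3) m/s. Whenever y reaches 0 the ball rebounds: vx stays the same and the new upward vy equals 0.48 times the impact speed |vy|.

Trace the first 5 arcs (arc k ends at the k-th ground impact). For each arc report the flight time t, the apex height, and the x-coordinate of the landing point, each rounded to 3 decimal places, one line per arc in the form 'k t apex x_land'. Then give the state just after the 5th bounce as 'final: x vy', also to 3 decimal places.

1 4.070 30.911 18.234
2 2.410 7.122 29.030
3 1.157 1.641 34.213
4 0.555 0.378 36.700
5 0.267 0.087 37.894
final: 37.894 0.627

Arc 1: start y=18.980, vy=15.300 → t=4.070, apex=30.911, x_land=18.234, impact vy=-24.627
  bounce: vy ← 0.48·24.627 = 11.821
Arc 2: start y=0.000, vy=11.821 → t=2.410, apex=7.122, x_land=29.030, impact vy=-11.821
  bounce: vy ← 0.48·11.821 = 5.674
Arc 3: start y=0.000, vy=5.674 → t=1.157, apex=1.641, x_land=34.213, impact vy=-5.674
  bounce: vy ← 0.48·5.674 = 2.724
Arc 4: start y=0.000, vy=2.724 → t=0.555, apex=0.378, x_land=36.700, impact vy=-2.724
  bounce: vy ← 0.48·2.724 = 1.307
Arc 5: start y=0.000, vy=1.307 → t=0.267, apex=0.087, x_land=37.894, impact vy=-1.307
  bounce: vy ← 0.48·1.307 = 0.627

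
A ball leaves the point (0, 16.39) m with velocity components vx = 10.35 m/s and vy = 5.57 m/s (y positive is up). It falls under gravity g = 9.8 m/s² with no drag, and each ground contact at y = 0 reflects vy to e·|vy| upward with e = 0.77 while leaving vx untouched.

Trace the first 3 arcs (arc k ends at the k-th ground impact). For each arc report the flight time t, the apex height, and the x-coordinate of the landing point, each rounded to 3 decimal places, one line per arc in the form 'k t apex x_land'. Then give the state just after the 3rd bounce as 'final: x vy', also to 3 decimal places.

Arc 1: start y=16.390, vy=5.570 → t=2.484, apex=17.973, x_land=25.705, impact vy=-18.769
  bounce: vy ← 0.77·18.769 = 14.452
Arc 2: start y=0.000, vy=14.452 → t=2.949, apex=10.656, x_land=56.231, impact vy=-14.452
  bounce: vy ← 0.77·14.452 = 11.128
Arc 3: start y=0.000, vy=11.128 → t=2.271, apex=6.318, x_land=79.736, impact vy=-11.128
  bounce: vy ← 0.77·11.128 = 8.569

1 2.484 17.973 25.705
2 2.949 10.656 56.231
3 2.271 6.318 79.736
final: 79.736 8.569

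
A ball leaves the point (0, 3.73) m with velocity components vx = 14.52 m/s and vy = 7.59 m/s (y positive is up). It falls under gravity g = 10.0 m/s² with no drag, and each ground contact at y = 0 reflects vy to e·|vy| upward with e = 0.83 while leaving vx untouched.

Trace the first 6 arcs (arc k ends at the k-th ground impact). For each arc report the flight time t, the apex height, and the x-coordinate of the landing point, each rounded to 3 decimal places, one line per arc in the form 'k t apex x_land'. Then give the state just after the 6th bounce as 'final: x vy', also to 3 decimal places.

1 1.909 6.610 27.716
2 1.909 4.554 55.430
3 1.584 3.137 78.433
4 1.315 2.161 97.526
5 1.091 1.489 113.372
6 0.906 1.026 126.525
final: 126.525 3.759

Arc 1: start y=3.730, vy=7.590 → t=1.909, apex=6.610, x_land=27.716, impact vy=-11.498
  bounce: vy ← 0.83·11.498 = 9.543
Arc 2: start y=0.000, vy=9.543 → t=1.909, apex=4.554, x_land=55.430, impact vy=-9.543
  bounce: vy ← 0.83·9.543 = 7.921
Arc 3: start y=0.000, vy=7.921 → t=1.584, apex=3.137, x_land=78.433, impact vy=-7.921
  bounce: vy ← 0.83·7.921 = 6.575
Arc 4: start y=0.000, vy=6.575 → t=1.315, apex=2.161, x_land=97.526, impact vy=-6.575
  bounce: vy ← 0.83·6.575 = 5.457
Arc 5: start y=0.000, vy=5.457 → t=1.091, apex=1.489, x_land=113.372, impact vy=-5.457
  bounce: vy ← 0.83·5.457 = 4.529
Arc 6: start y=0.000, vy=4.529 → t=0.906, apex=1.026, x_land=126.525, impact vy=-4.529
  bounce: vy ← 0.83·4.529 = 3.759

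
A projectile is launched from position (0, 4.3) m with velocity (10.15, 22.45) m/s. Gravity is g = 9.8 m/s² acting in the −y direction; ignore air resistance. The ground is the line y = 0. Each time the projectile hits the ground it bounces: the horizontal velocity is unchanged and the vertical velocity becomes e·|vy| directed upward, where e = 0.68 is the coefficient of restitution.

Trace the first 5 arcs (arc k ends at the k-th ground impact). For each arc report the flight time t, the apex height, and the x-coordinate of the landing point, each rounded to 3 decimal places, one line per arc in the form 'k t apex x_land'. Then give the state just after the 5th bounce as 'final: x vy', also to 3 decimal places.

1 4.766 30.014 48.373
2 3.366 13.879 82.537
3 2.289 6.417 105.768
4 1.556 2.967 121.566
5 1.058 1.372 132.308
final: 132.308 3.526

Arc 1: start y=4.300, vy=22.450 → t=4.766, apex=30.014, x_land=48.373, impact vy=-24.255
  bounce: vy ← 0.68·24.255 = 16.493
Arc 2: start y=0.000, vy=16.493 → t=3.366, apex=13.879, x_land=82.537, impact vy=-16.493
  bounce: vy ← 0.68·16.493 = 11.215
Arc 3: start y=0.000, vy=11.215 → t=2.289, apex=6.417, x_land=105.768, impact vy=-11.215
  bounce: vy ← 0.68·11.215 = 7.626
Arc 4: start y=0.000, vy=7.626 → t=1.556, apex=2.967, x_land=121.566, impact vy=-7.626
  bounce: vy ← 0.68·7.626 = 5.186
Arc 5: start y=0.000, vy=5.186 → t=1.058, apex=1.372, x_land=132.308, impact vy=-5.186
  bounce: vy ← 0.68·5.186 = 3.526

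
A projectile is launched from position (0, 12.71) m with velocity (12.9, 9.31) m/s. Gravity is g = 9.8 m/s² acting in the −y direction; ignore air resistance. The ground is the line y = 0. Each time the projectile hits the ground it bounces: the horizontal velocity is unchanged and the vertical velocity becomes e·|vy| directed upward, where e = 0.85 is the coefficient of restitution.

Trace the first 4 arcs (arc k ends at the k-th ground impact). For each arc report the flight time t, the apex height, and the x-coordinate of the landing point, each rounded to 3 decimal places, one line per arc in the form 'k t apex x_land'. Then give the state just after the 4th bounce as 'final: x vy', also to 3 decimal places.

1 2.820 17.132 36.376
2 3.179 12.378 77.382
3 2.702 8.943 112.237
4 2.297 6.461 141.864
final: 141.864 9.566

Arc 1: start y=12.710, vy=9.310 → t=2.820, apex=17.132, x_land=36.376, impact vy=-18.325
  bounce: vy ← 0.85·18.325 = 15.576
Arc 2: start y=0.000, vy=15.576 → t=3.179, apex=12.378, x_land=77.382, impact vy=-15.576
  bounce: vy ← 0.85·15.576 = 13.240
Arc 3: start y=0.000, vy=13.240 → t=2.702, apex=8.943, x_land=112.237, impact vy=-13.240
  bounce: vy ← 0.85·13.240 = 11.254
Arc 4: start y=0.000, vy=11.254 → t=2.297, apex=6.461, x_land=141.864, impact vy=-11.254
  bounce: vy ← 0.85·11.254 = 9.566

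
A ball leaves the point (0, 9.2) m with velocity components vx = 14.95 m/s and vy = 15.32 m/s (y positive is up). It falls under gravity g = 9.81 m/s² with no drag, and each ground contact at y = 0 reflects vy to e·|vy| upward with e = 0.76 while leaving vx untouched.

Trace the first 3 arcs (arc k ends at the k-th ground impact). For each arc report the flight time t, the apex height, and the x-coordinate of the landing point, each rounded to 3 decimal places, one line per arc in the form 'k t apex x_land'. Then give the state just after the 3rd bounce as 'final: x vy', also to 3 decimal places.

1 3.639 21.162 54.400
2 3.157 12.223 101.601
3 2.399 7.060 137.473
final: 137.473 8.945

Arc 1: start y=9.200, vy=15.320 → t=3.639, apex=21.162, x_land=54.400, impact vy=-20.377
  bounce: vy ← 0.76·20.377 = 15.486
Arc 2: start y=0.000, vy=15.486 → t=3.157, apex=12.223, x_land=101.601, impact vy=-15.486
  bounce: vy ← 0.76·15.486 = 11.770
Arc 3: start y=0.000, vy=11.770 → t=2.399, apex=7.060, x_land=137.473, impact vy=-11.770
  bounce: vy ← 0.76·11.770 = 8.945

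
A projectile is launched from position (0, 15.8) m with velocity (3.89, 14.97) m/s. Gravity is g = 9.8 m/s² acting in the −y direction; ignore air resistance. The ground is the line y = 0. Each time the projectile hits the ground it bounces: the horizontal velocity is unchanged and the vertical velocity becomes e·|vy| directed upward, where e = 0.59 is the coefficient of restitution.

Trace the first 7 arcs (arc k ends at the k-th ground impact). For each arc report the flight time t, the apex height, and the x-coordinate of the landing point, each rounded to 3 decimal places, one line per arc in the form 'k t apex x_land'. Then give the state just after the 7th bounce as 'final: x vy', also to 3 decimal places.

Arc 1: start y=15.800, vy=14.970 → t=3.885, apex=27.234, x_land=15.113, impact vy=-23.104
  bounce: vy ← 0.59·23.104 = 13.631
Arc 2: start y=0.000, vy=13.631 → t=2.782, apex=9.480, x_land=25.934, impact vy=-13.631
  bounce: vy ← 0.59·13.631 = 8.042
Arc 3: start y=0.000, vy=8.042 → t=1.641, apex=3.300, x_land=32.319, impact vy=-8.042
  bounce: vy ← 0.59·8.042 = 4.745
Arc 4: start y=0.000, vy=4.745 → t=0.968, apex=1.149, x_land=36.086, impact vy=-4.745
  bounce: vy ← 0.59·4.745 = 2.800
Arc 5: start y=0.000, vy=2.800 → t=0.571, apex=0.400, x_land=38.309, impact vy=-2.800
  bounce: vy ← 0.59·2.800 = 1.652
Arc 6: start y=0.000, vy=1.652 → t=0.337, apex=0.139, x_land=39.620, impact vy=-1.652
  bounce: vy ← 0.59·1.652 = 0.975
Arc 7: start y=0.000, vy=0.975 → t=0.199, apex=0.048, x_land=40.393, impact vy=-0.975
  bounce: vy ← 0.59·0.975 = 0.575

1 3.885 27.234 15.113
2 2.782 9.480 25.934
3 1.641 3.300 32.319
4 0.968 1.149 36.086
5 0.571 0.400 38.309
6 0.337 0.139 39.620
7 0.199 0.048 40.393
final: 40.393 0.575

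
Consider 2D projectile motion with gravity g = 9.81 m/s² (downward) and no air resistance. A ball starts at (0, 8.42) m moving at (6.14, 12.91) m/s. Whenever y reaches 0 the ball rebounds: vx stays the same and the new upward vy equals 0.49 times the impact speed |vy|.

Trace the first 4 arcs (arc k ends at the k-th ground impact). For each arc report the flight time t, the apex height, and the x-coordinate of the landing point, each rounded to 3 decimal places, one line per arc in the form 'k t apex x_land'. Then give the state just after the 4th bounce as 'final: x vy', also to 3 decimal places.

Arc 1: start y=8.420, vy=12.910 → t=3.173, apex=16.915, x_land=19.482, impact vy=-18.217
  bounce: vy ← 0.49·18.217 = 8.926
Arc 2: start y=0.000, vy=8.926 → t=1.820, apex=4.061, x_land=30.656, impact vy=-8.926
  bounce: vy ← 0.49·8.926 = 4.374
Arc 3: start y=0.000, vy=4.374 → t=0.892, apex=0.975, x_land=36.132, impact vy=-4.374
  bounce: vy ← 0.49·4.374 = 2.143
Arc 4: start y=0.000, vy=2.143 → t=0.437, apex=0.234, x_land=38.814, impact vy=-2.143
  bounce: vy ← 0.49·2.143 = 1.050

1 3.173 16.915 19.482
2 1.820 4.061 30.656
3 0.892 0.975 36.132
4 0.437 0.234 38.814
final: 38.814 1.050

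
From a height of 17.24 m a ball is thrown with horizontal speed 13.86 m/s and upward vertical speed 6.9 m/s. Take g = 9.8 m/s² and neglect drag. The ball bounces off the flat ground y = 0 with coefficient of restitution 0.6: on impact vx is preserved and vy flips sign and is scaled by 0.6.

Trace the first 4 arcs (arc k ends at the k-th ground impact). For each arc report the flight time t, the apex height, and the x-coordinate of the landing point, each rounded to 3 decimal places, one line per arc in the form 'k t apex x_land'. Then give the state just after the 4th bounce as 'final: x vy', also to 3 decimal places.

1 2.708 19.669 37.527
2 2.404 7.081 70.850
3 1.443 2.549 90.843
4 0.866 0.918 102.840
final: 102.840 2.545

Arc 1: start y=17.240, vy=6.900 → t=2.708, apex=19.669, x_land=37.527, impact vy=-19.635
  bounce: vy ← 0.6·19.635 = 11.781
Arc 2: start y=0.000, vy=11.781 → t=2.404, apex=7.081, x_land=70.850, impact vy=-11.781
  bounce: vy ← 0.6·11.781 = 7.068
Arc 3: start y=0.000, vy=7.068 → t=1.443, apex=2.549, x_land=90.843, impact vy=-7.068
  bounce: vy ← 0.6·7.068 = 4.241
Arc 4: start y=0.000, vy=4.241 → t=0.866, apex=0.918, x_land=102.840, impact vy=-4.241
  bounce: vy ← 0.6·4.241 = 2.545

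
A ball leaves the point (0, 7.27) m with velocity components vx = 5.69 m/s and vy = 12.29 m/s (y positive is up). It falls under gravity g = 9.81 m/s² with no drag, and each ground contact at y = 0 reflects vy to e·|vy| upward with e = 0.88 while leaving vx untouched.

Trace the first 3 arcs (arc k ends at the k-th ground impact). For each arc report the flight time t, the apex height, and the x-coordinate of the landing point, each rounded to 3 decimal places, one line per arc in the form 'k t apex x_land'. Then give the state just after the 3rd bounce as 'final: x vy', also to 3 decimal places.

1 3.000 14.968 17.068
2 3.075 11.592 34.563
3 2.706 8.977 49.957
final: 49.957 11.678

Arc 1: start y=7.270, vy=12.290 → t=3.000, apex=14.968, x_land=17.068, impact vy=-17.137
  bounce: vy ← 0.88·17.137 = 15.081
Arc 2: start y=0.000, vy=15.081 → t=3.075, apex=11.592, x_land=34.563, impact vy=-15.081
  bounce: vy ← 0.88·15.081 = 13.271
Arc 3: start y=0.000, vy=13.271 → t=2.706, apex=8.977, x_land=49.957, impact vy=-13.271
  bounce: vy ← 0.88·13.271 = 11.678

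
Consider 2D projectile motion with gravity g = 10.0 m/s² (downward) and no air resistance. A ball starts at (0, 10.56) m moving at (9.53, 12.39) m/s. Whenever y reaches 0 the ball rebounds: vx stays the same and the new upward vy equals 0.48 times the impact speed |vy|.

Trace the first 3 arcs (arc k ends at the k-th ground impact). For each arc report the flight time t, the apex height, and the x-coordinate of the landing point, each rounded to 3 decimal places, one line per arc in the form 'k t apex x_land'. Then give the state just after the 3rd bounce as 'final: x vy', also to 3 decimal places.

Arc 1: start y=10.560, vy=12.390 → t=3.149, apex=18.236, x_land=30.008, impact vy=-19.097
  bounce: vy ← 0.48·19.097 = 9.167
Arc 2: start y=0.000, vy=9.167 → t=1.833, apex=4.201, x_land=47.479, impact vy=-9.167
  bounce: vy ← 0.48·9.167 = 4.400
Arc 3: start y=0.000, vy=4.400 → t=0.880, apex=0.968, x_land=55.866, impact vy=-4.400
  bounce: vy ← 0.48·4.400 = 2.112

1 3.149 18.236 30.008
2 1.833 4.201 47.479
3 0.880 0.968 55.866
final: 55.866 2.112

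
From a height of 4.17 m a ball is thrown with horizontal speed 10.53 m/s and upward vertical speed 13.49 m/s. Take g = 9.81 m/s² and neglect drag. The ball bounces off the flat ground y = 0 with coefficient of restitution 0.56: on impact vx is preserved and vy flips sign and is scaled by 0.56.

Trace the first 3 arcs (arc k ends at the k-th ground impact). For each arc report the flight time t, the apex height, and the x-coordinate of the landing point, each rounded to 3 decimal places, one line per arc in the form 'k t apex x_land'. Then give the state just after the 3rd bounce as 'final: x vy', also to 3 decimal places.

Arc 1: start y=4.170, vy=13.490 → t=3.031, apex=13.445, x_land=31.914, impact vy=-16.242
  bounce: vy ← 0.56·16.242 = 9.095
Arc 2: start y=0.000, vy=9.095 → t=1.854, apex=4.216, x_land=51.440, impact vy=-9.095
  bounce: vy ← 0.56·9.095 = 5.093
Arc 3: start y=0.000, vy=5.093 → t=1.038, apex=1.322, x_land=62.374, impact vy=-5.093
  bounce: vy ← 0.56·5.093 = 2.852

1 3.031 13.445 31.914
2 1.854 4.216 51.440
3 1.038 1.322 62.374
final: 62.374 2.852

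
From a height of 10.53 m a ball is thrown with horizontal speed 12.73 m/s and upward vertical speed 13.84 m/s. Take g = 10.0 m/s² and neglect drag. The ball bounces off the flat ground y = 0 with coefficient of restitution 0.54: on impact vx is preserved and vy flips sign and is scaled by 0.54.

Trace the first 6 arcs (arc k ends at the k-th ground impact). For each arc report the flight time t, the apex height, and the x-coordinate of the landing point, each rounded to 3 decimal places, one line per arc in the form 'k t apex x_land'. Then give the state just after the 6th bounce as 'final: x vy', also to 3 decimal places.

1 3.389 20.107 43.147
2 2.166 5.863 70.717
3 1.170 1.710 85.605
4 0.632 0.499 93.645
5 0.341 0.145 97.986
6 0.184 0.042 100.330
final: 100.330 0.497

Arc 1: start y=10.530, vy=13.840 → t=3.389, apex=20.107, x_land=43.147, impact vy=-20.054
  bounce: vy ← 0.54·20.054 = 10.829
Arc 2: start y=0.000, vy=10.829 → t=2.166, apex=5.863, x_land=70.717, impact vy=-10.829
  bounce: vy ← 0.54·10.829 = 5.848
Arc 3: start y=0.000, vy=5.848 → t=1.170, apex=1.710, x_land=85.605, impact vy=-5.848
  bounce: vy ← 0.54·5.848 = 3.158
Arc 4: start y=0.000, vy=3.158 → t=0.632, apex=0.499, x_land=93.645, impact vy=-3.158
  bounce: vy ← 0.54·3.158 = 1.705
Arc 5: start y=0.000, vy=1.705 → t=0.341, apex=0.145, x_land=97.986, impact vy=-1.705
  bounce: vy ← 0.54·1.705 = 0.921
Arc 6: start y=0.000, vy=0.921 → t=0.184, apex=0.042, x_land=100.330, impact vy=-0.921
  bounce: vy ← 0.54·0.921 = 0.497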